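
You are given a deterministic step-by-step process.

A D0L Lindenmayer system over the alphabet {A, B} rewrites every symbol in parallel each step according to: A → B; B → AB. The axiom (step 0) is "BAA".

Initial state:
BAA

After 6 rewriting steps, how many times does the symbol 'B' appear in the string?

gen 0: BAA
gen 1: ABBB
gen 2: BABABAB
gen 3: ABBABBABBAB
gen 4: BABABBABABBABABBAB
gen 5: ABBABBABABBABBABABBABBABABBAB
gen 6: BABABBABABBABBABABBABABBABBABABBABABBABBABABBAB

29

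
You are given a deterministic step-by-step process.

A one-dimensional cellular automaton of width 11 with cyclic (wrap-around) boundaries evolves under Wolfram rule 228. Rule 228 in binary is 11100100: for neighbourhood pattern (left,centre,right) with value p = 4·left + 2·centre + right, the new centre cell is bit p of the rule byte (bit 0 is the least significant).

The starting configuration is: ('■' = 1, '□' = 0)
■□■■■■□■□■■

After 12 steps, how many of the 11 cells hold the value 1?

9

step 0: ■□■■■■□■□■■
step 1: ■■□■■■■■■□■
step 2: ■■■□■■■■■■□
step 3: □■■■□■■■■■■
step 4: ■□■■■□■■■■■
step 5: ■■□■■■□■■■■
step 6: ■■■□■■■□■■■
step 7: ■■■■□■■■□■■
step 8: ■■■■■□■■■□■
step 9: ■■■■■■□■■■□
step 10: □■■■■■■□■■■
step 11: ■□■■■■■■□■■
step 12: ■■□■■■■■■□■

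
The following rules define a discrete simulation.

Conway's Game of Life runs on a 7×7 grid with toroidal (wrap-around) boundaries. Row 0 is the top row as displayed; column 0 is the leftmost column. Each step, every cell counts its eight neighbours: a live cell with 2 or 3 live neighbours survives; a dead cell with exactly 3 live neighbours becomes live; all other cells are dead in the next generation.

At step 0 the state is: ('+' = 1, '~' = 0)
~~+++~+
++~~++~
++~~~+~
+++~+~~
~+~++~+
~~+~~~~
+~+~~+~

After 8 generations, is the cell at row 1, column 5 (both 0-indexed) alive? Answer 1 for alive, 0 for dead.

0

0) ~~+++~+
++~~++~
++~~~+~
+++~+~~
~+~++~+
~~+~~~~
+~+~~+~
1) ~~+~~~~
~~~~~~~
~~~+~+~
~~~~+~~
~~~~++~
+~+~+++
~~+~+++
2) ~~~+~+~
~~~~~~~
~~~~+~~
~~~+~~~
~~~~~~~
++~~~~~
+~+~+~~
3) ~~~++~~
~~~~+~~
~~~~~~~
~~~~~~~
~~~~~~~
++~~~~~
+~+++~+
4) ~~+~~~~
~~~++~~
~~~~~~~
~~~~~~~
~~~~~~~
++++~~+
+~+~+++
5) ~++~~~+
~~~+~~~
~~~~~~~
~~~~~~~
+++~~~~
~~+++~~
~~~~++~
6) ~~++++~
~~+~~~~
~~~~~~~
~+~~~~~
~++~~~~
~~+~++~
~+~~++~
7) ~++~~+~
~~+~+~~
~~~~~~~
~++~~~~
~+++~~~
~~+~++~
~+~~~~+
8) ++++~+~
~+++~~~
~+++~~~
~+~+~~~
~~~~+~~
+~~~++~
++~++~+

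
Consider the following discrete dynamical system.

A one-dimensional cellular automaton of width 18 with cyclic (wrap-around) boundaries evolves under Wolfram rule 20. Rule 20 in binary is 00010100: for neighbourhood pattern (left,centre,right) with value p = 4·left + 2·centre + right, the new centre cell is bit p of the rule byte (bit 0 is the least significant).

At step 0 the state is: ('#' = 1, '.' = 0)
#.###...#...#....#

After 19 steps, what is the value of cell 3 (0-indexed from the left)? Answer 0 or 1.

gen 0: #.###...#...#....#
gen 1: .....#..##..##....
gen 2: .....##...#...#...
gen 3: .......#..##..##..
gen 4: .......##...#...#.
gen 5: .........#..##..##
gen 6: #........##...#...
gen 7: ##.........#..##..
gen 8: ..#........##...#.
gen 9: ..##.........#..##
gen 10: #...#........##...
gen 11: ##..##.........#..
gen 12: ..#...#........##.
gen 13: ..##..##.........#
gen 14: #...#...#........#
gen 15: .#..##..##........
gen 16: .##...#...#.......
gen 17: ...#..##..##......
gen 18: ...##...#...#.....
gen 19: .....#..##..##....

0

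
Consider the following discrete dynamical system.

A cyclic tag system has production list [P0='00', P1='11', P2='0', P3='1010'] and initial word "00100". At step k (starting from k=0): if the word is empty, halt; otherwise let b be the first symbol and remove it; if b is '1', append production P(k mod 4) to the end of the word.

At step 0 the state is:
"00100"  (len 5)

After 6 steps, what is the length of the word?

0) "00100"  (len 5)
1) "0100"  (len 4)
2) "100"  (len 3)
3) "000"  (len 3)
4) "00"  (len 2)
5) "0"  (len 1)
6) (halted — word empty)

0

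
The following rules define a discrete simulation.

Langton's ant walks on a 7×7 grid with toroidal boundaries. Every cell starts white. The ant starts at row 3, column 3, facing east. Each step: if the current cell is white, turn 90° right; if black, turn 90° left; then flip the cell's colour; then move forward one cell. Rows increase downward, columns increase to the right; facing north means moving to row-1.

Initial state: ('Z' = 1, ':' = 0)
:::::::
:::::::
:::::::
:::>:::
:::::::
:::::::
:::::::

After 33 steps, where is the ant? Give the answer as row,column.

2,1

k=0  :::::::
:::::::
:::::::
:::>:::
:::::::
:::::::
:::::::
k=1  :::::::
:::::::
:::::::
:::Z:::
:::v:::
:::::::
:::::::
k=2  :::::::
:::::::
:::::::
:::Z:::
::<Z:::
:::::::
:::::::
k=3  :::::::
:::::::
:::::::
::^Z:::
::ZZ:::
:::::::
:::::::
k=4  :::::::
:::::::
:::::::
::Z>:::
::ZZ:::
:::::::
:::::::
k=5  :::::::
:::::::
:::^:::
::Z::::
::ZZ:::
:::::::
:::::::
k=6  :::::::
:::::::
:::Z>::
::Z::::
::ZZ:::
:::::::
:::::::
k=7  :::::::
:::::::
:::ZZ::
::Z:v::
::ZZ:::
:::::::
:::::::
k=8  :::::::
:::::::
:::ZZ::
::Z<Z::
::ZZ:::
:::::::
:::::::
k=9  :::::::
:::::::
:::^Z::
::ZZZ::
::ZZ:::
:::::::
:::::::
k=10  :::::::
:::::::
::<:Z::
::ZZZ::
::ZZ:::
:::::::
:::::::
k=11  :::::::
::^::::
::Z:Z::
::ZZZ::
::ZZ:::
:::::::
:::::::
k=12  :::::::
::Z>:::
::Z:Z::
::ZZZ::
::ZZ:::
:::::::
:::::::
k=13  :::::::
::ZZ:::
::ZvZ::
::ZZZ::
::ZZ:::
:::::::
:::::::
k=14  :::::::
::ZZ:::
::<ZZ::
::ZZZ::
::ZZ:::
:::::::
:::::::
k=15  :::::::
::ZZ:::
:::ZZ::
::vZZ::
::ZZ:::
:::::::
:::::::
k=16  :::::::
::ZZ:::
:::ZZ::
:::>Z::
::ZZ:::
:::::::
:::::::
k=17  :::::::
::ZZ:::
:::^Z::
::::Z::
::ZZ:::
:::::::
:::::::
k=18  :::::::
::ZZ:::
::<:Z::
::::Z::
::ZZ:::
:::::::
:::::::
k=19  :::::::
::^Z:::
::Z:Z::
::::Z::
::ZZ:::
:::::::
:::::::
k=20  :::::::
:<:Z:::
::Z:Z::
::::Z::
::ZZ:::
:::::::
:::::::
k=21  :^:::::
:Z:Z:::
::Z:Z::
::::Z::
::ZZ:::
:::::::
:::::::
k=22  :Z>::::
:Z:Z:::
::Z:Z::
::::Z::
::ZZ:::
:::::::
:::::::
k=23  :ZZ::::
:ZvZ:::
::Z:Z::
::::Z::
::ZZ:::
:::::::
:::::::
k=24  :ZZ::::
:<ZZ:::
::Z:Z::
::::Z::
::ZZ:::
:::::::
:::::::
k=25  :ZZ::::
::ZZ:::
:vZ:Z::
::::Z::
::ZZ:::
:::::::
:::::::
k=26  :ZZ::::
::ZZ:::
<ZZ:Z::
::::Z::
::ZZ:::
:::::::
:::::::
k=27  :ZZ::::
^:ZZ:::
ZZZ:Z::
::::Z::
::ZZ:::
:::::::
:::::::
k=28  :ZZ::::
Z>ZZ:::
ZZZ:Z::
::::Z::
::ZZ:::
:::::::
:::::::
k=29  :ZZ::::
ZZZZ:::
ZvZ:Z::
::::Z::
::ZZ:::
:::::::
:::::::
k=30  :ZZ::::
ZZZZ:::
Z:>:Z::
::::Z::
::ZZ:::
:::::::
:::::::
k=31  :ZZ::::
ZZ^Z:::
Z:::Z::
::::Z::
::ZZ:::
:::::::
:::::::
k=32  :ZZ::::
Z<:Z:::
Z:::Z::
::::Z::
::ZZ:::
:::::::
:::::::
k=33  :ZZ::::
Z::Z:::
Zv::Z::
::::Z::
::ZZ:::
:::::::
:::::::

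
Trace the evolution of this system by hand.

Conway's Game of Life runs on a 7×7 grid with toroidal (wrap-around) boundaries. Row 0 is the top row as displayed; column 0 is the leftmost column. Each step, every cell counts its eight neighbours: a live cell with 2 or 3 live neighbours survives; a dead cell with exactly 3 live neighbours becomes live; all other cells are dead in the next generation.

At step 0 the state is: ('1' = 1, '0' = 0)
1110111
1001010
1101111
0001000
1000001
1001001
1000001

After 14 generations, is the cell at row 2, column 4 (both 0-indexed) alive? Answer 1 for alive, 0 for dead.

1

t=0: 1110111
1001010
1101111
0001000
1000001
1001001
1000001
t=1: 0011100
0000000
1101010
0111000
1000001
0100010
0011100
t=2: 0010100
0100000
1101100
0001100
1000001
1111111
0100010
t=3: 0110000
1100100
1101100
0111111
0000000
0011100
0000000
t=4: 1110000
0000100
0000000
0100011
0100000
0001000
0100000
t=5: 1110000
0100000
0000010
1000000
1010000
0010000
1100000
t=6: 0010000
1110000
0000000
0100001
0000000
1010000
1000000
t=7: 1010000
0110000
0010000
0000000
1100000
0100000
0000000
t=8: 0010000
0011000
0110000
0100000
1100000
1100000
0100000
t=9: 0111000
0001000
0101000
0000000
0010000
0010000
1110000
t=10: 1001000
0101100
0010000
0010000
0000000
0011000
1000000
t=11: 1111100
0101100
0110000
0000000
0011000
0000000
0111000
t=12: 1000000
0000100
0111000
0101000
0000000
0100000
1000100
t=13: 0000000
0111000
0101100
0101000
0010000
0000000
1100000
t=14: 1000000
0101100
1100100
0101100
0010000
0100000
0000000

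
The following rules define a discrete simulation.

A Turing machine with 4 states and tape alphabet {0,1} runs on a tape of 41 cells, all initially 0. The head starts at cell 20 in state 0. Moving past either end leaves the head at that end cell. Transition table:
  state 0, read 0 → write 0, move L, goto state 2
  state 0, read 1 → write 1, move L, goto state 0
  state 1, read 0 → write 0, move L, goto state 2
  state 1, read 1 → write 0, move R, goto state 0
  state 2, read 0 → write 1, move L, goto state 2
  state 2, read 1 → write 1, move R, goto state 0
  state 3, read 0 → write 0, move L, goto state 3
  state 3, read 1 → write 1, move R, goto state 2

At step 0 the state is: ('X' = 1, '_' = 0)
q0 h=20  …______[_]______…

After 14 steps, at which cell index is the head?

6

gen 0: q0 h=20  …______[_]______…
gen 1: q2 h=19  …______[_]______…
gen 2: q2 h=18  …______[_]X_____…
gen 3: q2 h=17  …______[_]XX____…
gen 4: q2 h=16  …______[_]XXX___…
gen 5: q2 h=15  …______[_]XXXX__…
gen 6: q2 h=14  …______[_]XXXXX_…
gen 7: q2 h=13  …______[_]XXXXXX…
gen 8: q2 h=12  …______[_]XXXXXX…
gen 9: q2 h=11  …______[_]XXXXXX…
gen 10: q2 h=10  …______[_]XXXXXX…
gen 11: q2 h= 9  …______[_]XXXXXX…
gen 12: q2 h= 8  …______[_]XXXXXX…
gen 13: q2 h= 7  …______[_]XXXXXX…
gen 14: q2 h= 6  |______[_]XXXXXX…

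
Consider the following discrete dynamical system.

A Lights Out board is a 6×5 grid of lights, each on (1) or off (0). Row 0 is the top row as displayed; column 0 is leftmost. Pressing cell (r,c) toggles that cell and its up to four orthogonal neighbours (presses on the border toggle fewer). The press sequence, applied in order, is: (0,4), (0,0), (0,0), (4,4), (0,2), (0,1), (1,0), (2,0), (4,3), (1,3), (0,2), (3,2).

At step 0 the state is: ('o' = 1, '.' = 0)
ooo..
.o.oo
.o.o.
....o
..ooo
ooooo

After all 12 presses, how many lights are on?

step 0: ooo..
.o.oo
.o.o.
....o
..ooo
ooooo
step 1: ooooo
.o.o.
.o.o.
....o
..ooo
ooooo
step 2: ..ooo
oo.o.
.o.o.
....o
..ooo
ooooo
step 3: ooooo
.o.o.
.o.o.
....o
..ooo
ooooo
step 4: ooooo
.o.o.
.o.o.
.....
..o..
oooo.
step 5: o...o
.ooo.
.o.o.
.....
..o..
oooo.
step 6: .oo.o
..oo.
.o.o.
.....
..o..
oooo.
step 7: ooo.o
oooo.
oo.o.
.....
..o..
oooo.
step 8: ooo.o
.ooo.
...o.
o....
..o..
oooo.
step 9: ooo.o
.ooo.
...o.
o..o.
...oo
ooo..
step 10: ooooo
.o..o
.....
o..o.
...oo
ooo..
step 11: o...o
.oo.o
.....
o..o.
...oo
ooo..
step 12: o...o
.oo.o
..o..
ooo..
..ooo
ooo..

15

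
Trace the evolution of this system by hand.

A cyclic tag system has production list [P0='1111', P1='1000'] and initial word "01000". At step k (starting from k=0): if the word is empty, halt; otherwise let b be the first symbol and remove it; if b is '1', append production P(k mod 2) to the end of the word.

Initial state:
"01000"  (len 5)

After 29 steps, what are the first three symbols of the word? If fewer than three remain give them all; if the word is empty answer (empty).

100

gen 0: "01000"  (len 5)
gen 1: "1000"  (len 4)
gen 2: "0001000"  (len 7)
gen 3: "001000"  (len 6)
gen 4: "01000"  (len 5)
gen 5: "1000"  (len 4)
gen 6: "0001000"  (len 7)
gen 7: "001000"  (len 6)
gen 8: "01000"  (len 5)
gen 9: "1000"  (len 4)
gen 10: "0001000"  (len 7)
gen 11: "001000"  (len 6)
gen 12: "01000"  (len 5)
gen 13: "1000"  (len 4)
gen 14: "0001000"  (len 7)
gen 15: "001000"  (len 6)
gen 16: "01000"  (len 5)
gen 17: "1000"  (len 4)
gen 18: "0001000"  (len 7)
gen 19: "001000"  (len 6)
gen 20: "01000"  (len 5)
gen 21: "1000"  (len 4)
gen 22: "0001000"  (len 7)
gen 23: "001000"  (len 6)
gen 24: "01000"  (len 5)
gen 25: "1000"  (len 4)
gen 26: "0001000"  (len 7)
gen 27: "001000"  (len 6)
gen 28: "01000"  (len 5)
gen 29: "1000"  (len 4)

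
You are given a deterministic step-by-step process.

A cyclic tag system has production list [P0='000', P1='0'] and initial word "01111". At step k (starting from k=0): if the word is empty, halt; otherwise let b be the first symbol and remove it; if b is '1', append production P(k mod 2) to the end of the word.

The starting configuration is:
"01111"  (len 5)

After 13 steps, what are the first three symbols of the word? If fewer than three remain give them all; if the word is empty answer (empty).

step 0: "01111"  (len 5)
step 1: "1111"  (len 4)
step 2: "1110"  (len 4)
step 3: "110000"  (len 6)
step 4: "100000"  (len 6)
step 5: "00000000"  (len 8)
step 6: "0000000"  (len 7)
step 7: "000000"  (len 6)
step 8: "00000"  (len 5)
step 9: "0000"  (len 4)
step 10: "000"  (len 3)
step 11: "00"  (len 2)
step 12: "0"  (len 1)
step 13: (halted — word empty)

(empty)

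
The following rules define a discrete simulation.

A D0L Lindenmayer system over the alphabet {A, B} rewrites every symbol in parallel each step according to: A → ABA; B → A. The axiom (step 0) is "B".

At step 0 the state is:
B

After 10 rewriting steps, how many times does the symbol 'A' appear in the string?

2378

[0] B
[1] A
[2] ABA
[3] ABAAABA
[4] ABAAABAABAABAAABA
[5] ABAAABAABAABAAABAABAAABAABAAABAABAABAAABA
[6] ABAAABAABAABAAABAABAAABAABAAABAABAABAAABAABAAABAABAABAAABAABAAABAABAABAAABAABAAABAABAAABAABAABAAABA
[7] ABAAABAABAABAAABAABAAABAABAAABAABAABAAABAABAAABAABAABAAABA…ABAAABAABAABAAABAABAAABAABAABAAABAABAAABAABAAABAABAABAAABA  (len 239)
[8] ABAAABAABAABAAABAABAAABAABAAABAABAABAAABAABAAABAABAABAAABA…ABAAABAABAABAAABAABAAABAABAABAAABAABAAABAABAAABAABAABAAABA  (len 577)
[9] ABAAABAABAABAAABAABAAABAABAAABAABAABAAABAABAAABAABAABAAABA…ABAAABAABAABAAABAABAAABAABAABAAABAABAAABAABAAABAABAABAAABA  (len 1393)
[10] ABAAABAABAABAAABAABAAABAABAAABAABAABAAABAABAAABAABAABAAABA…ABAAABAABAABAAABAABAAABAABAABAAABAABAAABAABAAABAABAABAAABA  (len 3363)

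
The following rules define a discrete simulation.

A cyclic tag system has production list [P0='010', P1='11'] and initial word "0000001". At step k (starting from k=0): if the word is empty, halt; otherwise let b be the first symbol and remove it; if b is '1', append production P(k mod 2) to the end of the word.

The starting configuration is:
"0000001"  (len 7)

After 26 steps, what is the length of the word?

step 0: "0000001"  (len 7)
step 1: "000001"  (len 6)
step 2: "00001"  (len 5)
step 3: "0001"  (len 4)
step 4: "001"  (len 3)
step 5: "01"  (len 2)
step 6: "1"  (len 1)
step 7: "010"  (len 3)
step 8: "10"  (len 2)
step 9: "0010"  (len 4)
step 10: "010"  (len 3)
step 11: "10"  (len 2)
step 12: "011"  (len 3)
step 13: "11"  (len 2)
step 14: "111"  (len 3)
step 15: "11010"  (len 5)
step 16: "101011"  (len 6)
step 17: "01011010"  (len 8)
step 18: "1011010"  (len 7)
step 19: "011010010"  (len 9)
step 20: "11010010"  (len 8)
step 21: "1010010010"  (len 10)
step 22: "01001001011"  (len 11)
step 23: "1001001011"  (len 10)
step 24: "00100101111"  (len 11)
step 25: "0100101111"  (len 10)
step 26: "100101111"  (len 9)

9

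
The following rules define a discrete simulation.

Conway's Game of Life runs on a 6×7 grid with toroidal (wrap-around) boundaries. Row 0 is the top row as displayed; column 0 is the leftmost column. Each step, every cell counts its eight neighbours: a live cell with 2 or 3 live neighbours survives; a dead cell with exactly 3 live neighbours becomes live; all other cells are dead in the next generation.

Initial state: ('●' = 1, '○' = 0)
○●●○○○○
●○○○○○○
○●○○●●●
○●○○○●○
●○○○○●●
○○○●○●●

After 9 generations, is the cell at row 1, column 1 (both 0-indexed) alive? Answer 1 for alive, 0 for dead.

k=0  ○●●○○○○
●○○○○○○
○●○○●●●
○●○○○●○
●○○○○●●
○○○●○●●
k=1  ●●●○○○●
●○●○○●●
○●○○●●●
○●○○○○○
●○○○○○○
○●●○●●○
k=2  ○○○○●○○
○○●●●○○
○●●○●○○
○●○○○●●
●○●○○○○
○○●●○●○
k=3  ○○○○○●○
○●●○●●○
●●○○●○○
○○○●○●●
●○●●●●○
○●●●●○○
k=4  ○○○○○●○
●●●●●●●
●●○○○○○
○○○○○○○
●○○○○○○
○●○○○○●
k=5  ○○○●○○○
○○●●●●○
○○○●●●○
●●○○○○○
●○○○○○○
●○○○○○●
k=6  ○○●●○●●
○○●○○●○
○●○○○●●
●●○○●○●
○○○○○○○
●○○○○○●
k=7  ●●●●●●○
●●●●○○○
○●●○●○○
○●○○○○●
○●○○○●○
●○○○○●●
k=8  ○○○○○●○
○○○○○●●
○○○○○○○
○●○○○●○
○●○○○●○
○○○●○○○
k=9  ○○○○●●●
○○○○○●●
○○○○○●●
○○○○○○○
○○●○●○○
○○○○●○○

0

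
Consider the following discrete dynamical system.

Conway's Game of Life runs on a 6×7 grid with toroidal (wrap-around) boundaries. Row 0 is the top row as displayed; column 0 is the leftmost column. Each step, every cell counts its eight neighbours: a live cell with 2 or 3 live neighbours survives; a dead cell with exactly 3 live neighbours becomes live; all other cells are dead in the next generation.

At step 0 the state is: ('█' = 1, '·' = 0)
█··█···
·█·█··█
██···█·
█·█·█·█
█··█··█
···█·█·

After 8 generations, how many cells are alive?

3

gen 0: █··█···
·█·█··█
██···█·
█·█·█·█
█··█··█
···█·█·
gen 1: █··█··█
·█··█·█
···███·
··███··
████···
█·██···
gen 2: ···████
··█···█
·······
·····█·
█······
····█··
gen 3: ···██·█
···██·█
·······
·······
·······
···██·█
gen 4: █·█···█
···██··
·······
·······
·······
···██··
gen 5: ··█··█·
···█···
·······
·······
·······
···█···
gen 6: ··███··
·······
·······
·······
·······
·······
gen 7: ···█···
···█···
·······
·······
·······
···█···
gen 8: ··███··
·······
·······
·······
·······
·······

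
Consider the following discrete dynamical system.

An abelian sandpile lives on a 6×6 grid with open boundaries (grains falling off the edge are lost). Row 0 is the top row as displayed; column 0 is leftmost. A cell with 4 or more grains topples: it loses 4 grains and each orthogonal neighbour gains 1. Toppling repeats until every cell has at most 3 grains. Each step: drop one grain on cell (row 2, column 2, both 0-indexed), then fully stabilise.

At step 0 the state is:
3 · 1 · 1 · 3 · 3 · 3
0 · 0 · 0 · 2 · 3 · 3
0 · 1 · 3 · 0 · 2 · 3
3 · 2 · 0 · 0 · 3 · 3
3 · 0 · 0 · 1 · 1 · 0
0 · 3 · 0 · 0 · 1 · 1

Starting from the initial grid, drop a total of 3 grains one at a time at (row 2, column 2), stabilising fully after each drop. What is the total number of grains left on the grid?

[0] 3 · 1 · 1 · 3 · 3 · 3
0 · 0 · 0 · 2 · 3 · 3
0 · 1 · 3 · 0 · 2 · 3
3 · 2 · 0 · 0 · 3 · 3
3 · 0 · 0 · 1 · 1 · 0
0 · 3 · 0 · 0 · 1 · 1
[1] 3 · 1 · 1 · 3 · 3 · 3
0 · 0 · 1 · 2 · 3 · 3
0 · 2 · 0 · 1 · 2 · 3
3 · 2 · 1 · 0 · 3 · 3
3 · 0 · 0 · 1 · 1 · 0
0 · 3 · 0 · 0 · 1 · 1
[2] 3 · 1 · 1 · 3 · 3 · 3
0 · 0 · 1 · 2 · 3 · 3
0 · 2 · 1 · 1 · 2 · 3
3 · 2 · 1 · 0 · 3 · 3
3 · 0 · 0 · 1 · 1 · 0
0 · 3 · 0 · 0 · 1 · 1
[3] 3 · 1 · 1 · 3 · 3 · 3
0 · 0 · 1 · 2 · 3 · 3
0 · 2 · 2 · 1 · 2 · 3
3 · 2 · 1 · 0 · 3 · 3
3 · 0 · 0 · 1 · 1 · 0
0 · 3 · 0 · 0 · 1 · 1

55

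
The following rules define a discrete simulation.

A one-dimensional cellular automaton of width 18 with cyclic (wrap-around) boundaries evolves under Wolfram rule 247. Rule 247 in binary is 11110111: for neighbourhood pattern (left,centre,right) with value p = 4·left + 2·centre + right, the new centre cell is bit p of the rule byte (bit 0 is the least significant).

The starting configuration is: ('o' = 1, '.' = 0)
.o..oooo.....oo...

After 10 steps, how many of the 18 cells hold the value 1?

step 0: .o..oooo.....oo...
step 1: oooo.oooooooo.oooo
step 2: ooooo.oooooooo.ooo
step 3: oooooo.oooooooo.oo
step 4: ooooooo.oooooooo.o
step 5: oooooooo.oooooooo.
step 6: .oooooooo.oooooooo
step 7: o.oooooooo.ooooooo
step 8: oo.oooooooo.oooooo
step 9: ooo.oooooooo.ooooo
step 10: oooo.oooooooo.oooo

16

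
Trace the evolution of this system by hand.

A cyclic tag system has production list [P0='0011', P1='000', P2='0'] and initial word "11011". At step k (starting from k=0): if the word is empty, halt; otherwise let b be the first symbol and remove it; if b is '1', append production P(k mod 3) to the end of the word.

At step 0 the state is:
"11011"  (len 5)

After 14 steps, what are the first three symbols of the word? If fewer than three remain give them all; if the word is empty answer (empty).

110

[0] "11011"  (len 5)
[1] "10110011"  (len 8)
[2] "0110011000"  (len 10)
[3] "110011000"  (len 9)
[4] "100110000011"  (len 12)
[5] "00110000011000"  (len 14)
[6] "0110000011000"  (len 13)
[7] "110000011000"  (len 12)
[8] "10000011000000"  (len 14)
[9] "00000110000000"  (len 14)
[10] "0000110000000"  (len 13)
[11] "000110000000"  (len 12)
[12] "00110000000"  (len 11)
[13] "0110000000"  (len 10)
[14] "110000000"  (len 9)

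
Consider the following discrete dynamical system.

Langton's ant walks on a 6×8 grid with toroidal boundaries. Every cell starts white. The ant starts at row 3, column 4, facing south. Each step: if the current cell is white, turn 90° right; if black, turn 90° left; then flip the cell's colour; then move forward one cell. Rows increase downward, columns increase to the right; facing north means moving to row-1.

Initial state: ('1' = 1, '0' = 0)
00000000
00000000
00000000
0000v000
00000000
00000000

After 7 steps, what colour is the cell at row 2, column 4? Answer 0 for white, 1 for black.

1

[0] 00000000
00000000
00000000
0000v000
00000000
00000000
[1] 00000000
00000000
00000000
000<1000
00000000
00000000
[2] 00000000
00000000
000^0000
00011000
00000000
00000000
[3] 00000000
00000000
0001>000
00011000
00000000
00000000
[4] 00000000
00000000
00011000
0001v000
00000000
00000000
[5] 00000000
00000000
00011000
00010>00
00000000
00000000
[6] 00000000
00000000
00011000
00010100
00000v00
00000000
[7] 00000000
00000000
00011000
00010100
0000<100
00000000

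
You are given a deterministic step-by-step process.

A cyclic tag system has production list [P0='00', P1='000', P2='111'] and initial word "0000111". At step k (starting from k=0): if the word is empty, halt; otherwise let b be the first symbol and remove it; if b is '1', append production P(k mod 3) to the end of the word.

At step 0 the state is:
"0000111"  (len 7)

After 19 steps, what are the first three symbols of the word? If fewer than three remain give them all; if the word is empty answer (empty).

k=0  "0000111"  (len 7)
k=1  "000111"  (len 6)
k=2  "00111"  (len 5)
k=3  "0111"  (len 4)
k=4  "111"  (len 3)
k=5  "11000"  (len 5)
k=6  "1000111"  (len 7)
k=7  "00011100"  (len 8)
k=8  "0011100"  (len 7)
k=9  "011100"  (len 6)
k=10  "11100"  (len 5)
k=11  "1100000"  (len 7)
k=12  "100000111"  (len 9)
k=13  "0000011100"  (len 10)
k=14  "000011100"  (len 9)
k=15  "00011100"  (len 8)
k=16  "0011100"  (len 7)
k=17  "011100"  (len 6)
k=18  "11100"  (len 5)
k=19  "110000"  (len 6)

110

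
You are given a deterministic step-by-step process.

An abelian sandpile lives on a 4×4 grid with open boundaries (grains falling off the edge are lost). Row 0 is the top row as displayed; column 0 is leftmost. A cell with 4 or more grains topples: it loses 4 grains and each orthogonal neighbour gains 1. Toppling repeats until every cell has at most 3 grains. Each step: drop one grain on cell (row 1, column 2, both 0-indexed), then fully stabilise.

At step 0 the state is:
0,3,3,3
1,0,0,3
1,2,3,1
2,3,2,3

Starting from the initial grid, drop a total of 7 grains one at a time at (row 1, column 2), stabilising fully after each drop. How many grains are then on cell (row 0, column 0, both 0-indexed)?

1

0) 0,3,3,3
1,0,0,3
1,2,3,1
2,3,2,3
1) 0,3,3,3
1,0,1,3
1,2,3,1
2,3,2,3
2) 0,3,3,3
1,0,2,3
1,2,3,1
2,3,2,3
3) 0,3,3,3
1,0,3,3
1,2,3,1
2,3,2,3
4) 1,0,2,1
1,2,3,1
1,3,0,3
2,3,3,3
5) 1,0,3,1
1,3,0,2
1,3,1,3
2,3,3,3
6) 1,0,3,1
1,3,1,2
1,3,1,3
2,3,3,3
7) 1,0,3,1
1,3,2,2
1,3,1,3
2,3,3,3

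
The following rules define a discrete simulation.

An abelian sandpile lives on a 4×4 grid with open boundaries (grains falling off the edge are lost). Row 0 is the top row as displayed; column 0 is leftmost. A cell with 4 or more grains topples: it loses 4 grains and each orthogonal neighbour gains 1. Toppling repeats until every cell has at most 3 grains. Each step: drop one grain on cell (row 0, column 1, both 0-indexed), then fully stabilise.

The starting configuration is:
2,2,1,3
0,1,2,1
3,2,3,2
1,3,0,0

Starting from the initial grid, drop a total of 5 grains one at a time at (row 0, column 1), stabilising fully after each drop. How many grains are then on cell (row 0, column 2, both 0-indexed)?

0) 2,2,1,3
0,1,2,1
3,2,3,2
1,3,0,0
1) 2,3,1,3
0,1,2,1
3,2,3,2
1,3,0,0
2) 3,0,2,3
0,2,2,1
3,2,3,2
1,3,0,0
3) 3,1,2,3
0,2,2,1
3,2,3,2
1,3,0,0
4) 3,2,2,3
0,2,2,1
3,2,3,2
1,3,0,0
5) 3,3,2,3
0,2,2,1
3,2,3,2
1,3,0,0

2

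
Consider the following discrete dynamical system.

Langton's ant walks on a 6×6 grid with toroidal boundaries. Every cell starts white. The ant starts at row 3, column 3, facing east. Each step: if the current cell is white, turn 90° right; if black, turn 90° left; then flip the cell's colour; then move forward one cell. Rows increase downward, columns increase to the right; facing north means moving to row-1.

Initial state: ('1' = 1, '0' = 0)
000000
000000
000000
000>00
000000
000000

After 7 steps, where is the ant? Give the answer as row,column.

3,4

step 0: 000000
000000
000000
000>00
000000
000000
step 1: 000000
000000
000000
000100
000v00
000000
step 2: 000000
000000
000000
000100
00<100
000000
step 3: 000000
000000
000000
00^100
001100
000000
step 4: 000000
000000
000000
001>00
001100
000000
step 5: 000000
000000
000^00
001000
001100
000000
step 6: 000000
000000
0001>0
001000
001100
000000
step 7: 000000
000000
000110
0010v0
001100
000000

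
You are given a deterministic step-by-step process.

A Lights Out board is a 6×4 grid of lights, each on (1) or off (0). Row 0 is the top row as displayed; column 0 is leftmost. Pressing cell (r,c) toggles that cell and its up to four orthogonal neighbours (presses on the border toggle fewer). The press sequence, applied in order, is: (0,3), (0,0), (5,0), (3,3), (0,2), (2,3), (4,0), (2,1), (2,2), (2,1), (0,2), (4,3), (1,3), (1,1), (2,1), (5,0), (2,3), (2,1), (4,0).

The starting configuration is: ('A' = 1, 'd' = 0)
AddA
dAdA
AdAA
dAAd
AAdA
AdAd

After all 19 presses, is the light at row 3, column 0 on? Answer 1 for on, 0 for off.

0

t=0: AddA
dAdA
AdAA
dAAd
AAdA
AdAd
t=1: AdAd
dAdd
AdAA
dAAd
AAdA
AdAd
t=2: dAAd
AAdd
AdAA
dAAd
AAdA
AdAd
t=3: dAAd
AAdd
AdAA
dAAd
dAdA
dAAd
t=4: dAAd
AAdd
AdAd
dAdA
dAdd
dAAd
t=5: dddA
AAAd
AdAd
dAdA
dAdd
dAAd
t=6: dddA
AAAA
AddA
dAdd
dAdd
dAAd
t=7: dddA
AAAA
AddA
AAdd
Addd
AAAd
t=8: dddA
AdAA
dAAA
Addd
Addd
AAAd
t=9: dddA
AddA
dddd
AdAd
Addd
AAAd
t=10: dddA
AAdA
AAAd
AAAd
Addd
AAAd
t=11: dAAd
AAAA
AAAd
AAAd
Addd
AAAd
t=12: dAAd
AAAA
AAAd
AAAA
AdAA
AAAA
t=13: dAAA
AAdd
AAAA
AAAA
AdAA
AAAA
t=14: ddAA
ddAd
AdAA
AAAA
AdAA
AAAA
t=15: ddAA
dAAd
dAdA
AdAA
AdAA
AAAA
t=16: ddAA
dAAd
dAdA
AdAA
ddAA
ddAA
t=17: ddAA
dAAA
dAAd
AdAd
ddAA
ddAA
t=18: ddAA
ddAA
Addd
AAAd
ddAA
ddAA
t=19: ddAA
ddAA
Addd
dAAd
AAAA
AdAA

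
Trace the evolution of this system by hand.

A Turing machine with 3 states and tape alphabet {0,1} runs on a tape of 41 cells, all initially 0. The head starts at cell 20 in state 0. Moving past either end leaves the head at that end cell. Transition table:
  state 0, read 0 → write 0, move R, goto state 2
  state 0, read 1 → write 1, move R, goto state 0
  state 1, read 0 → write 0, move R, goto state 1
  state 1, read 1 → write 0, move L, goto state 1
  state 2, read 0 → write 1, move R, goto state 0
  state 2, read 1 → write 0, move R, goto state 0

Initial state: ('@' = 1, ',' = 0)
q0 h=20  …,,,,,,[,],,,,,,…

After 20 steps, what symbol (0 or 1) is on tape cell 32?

0

step 0: q0 h=20  …,,,,,,[,],,,,,,…
step 1: q2 h=21  …,,,,,,[,],,,,,,…
step 2: q0 h=22  …,,,,,@[,],,,,,,…
step 3: q2 h=23  …,,,,@,[,],,,,,,…
step 4: q0 h=24  …,,,@,@[,],,,,,,…
step 5: q2 h=25  …,,@,@,[,],,,,,,…
step 6: q0 h=26  …,@,@,@[,],,,,,,…
step 7: q2 h=27  …@,@,@,[,],,,,,,…
step 8: q0 h=28  …,@,@,@[,],,,,,,…
step 9: q2 h=29  …@,@,@,[,],,,,,,…
step 10: q0 h=30  …,@,@,@[,],,,,,,…
step 11: q2 h=31  …@,@,@,[,],,,,,,…
step 12: q0 h=32  …,@,@,@[,],,,,,,…
step 13: q2 h=33  …@,@,@,[,],,,,,,…
step 14: q0 h=34  …,@,@,@[,],,,,,,|
step 15: q2 h=35  …@,@,@,[,],,,,,|
step 16: q0 h=36  …,@,@,@[,],,,,|
step 17: q2 h=37  …@,@,@,[,],,,|
step 18: q0 h=38  …,@,@,@[,],,|
step 19: q2 h=39  …@,@,@,[,],|
step 20: q0 h=40  …,@,@,@[,]|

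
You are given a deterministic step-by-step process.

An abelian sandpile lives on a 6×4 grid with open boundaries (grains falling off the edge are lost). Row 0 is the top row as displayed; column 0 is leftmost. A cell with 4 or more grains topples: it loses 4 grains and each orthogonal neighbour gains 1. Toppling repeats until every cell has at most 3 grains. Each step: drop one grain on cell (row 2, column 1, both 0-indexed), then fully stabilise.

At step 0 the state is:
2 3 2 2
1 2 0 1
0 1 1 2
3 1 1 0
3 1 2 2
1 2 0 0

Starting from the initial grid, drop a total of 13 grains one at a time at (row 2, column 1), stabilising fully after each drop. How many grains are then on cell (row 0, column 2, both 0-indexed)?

3

0) 2 3 2 2
1 2 0 1
0 1 1 2
3 1 1 0
3 1 2 2
1 2 0 0
1) 2 3 2 2
1 2 0 1
0 2 1 2
3 1 1 0
3 1 2 2
1 2 0 0
2) 2 3 2 2
1 2 0 1
0 3 1 2
3 1 1 0
3 1 2 2
1 2 0 0
3) 2 3 2 2
1 3 0 1
1 0 2 2
3 2 1 0
3 1 2 2
1 2 0 0
4) 2 3 2 2
1 3 0 1
1 1 2 2
3 2 1 0
3 1 2 2
1 2 0 0
5) 2 3 2 2
1 3 0 1
1 2 2 2
3 2 1 0
3 1 2 2
1 2 0 0
6) 2 3 2 2
1 3 0 1
1 3 2 2
3 2 1 0
3 1 2 2
1 2 0 0
7) 3 0 3 2
2 1 1 1
2 1 3 2
3 3 1 0
3 1 2 2
1 2 0 0
8) 3 0 3 2
2 1 1 1
2 2 3 2
3 3 1 0
3 1 2 2
1 2 0 0
9) 3 0 3 2
2 1 1 1
2 3 3 2
3 3 1 0
3 1 2 2
1 2 0 0
10) 3 0 3 2
3 2 2 1
0 3 0 3
2 1 3 0
0 3 2 2
2 2 0 0
11) 3 0 3 2
3 3 2 1
1 0 1 3
2 2 3 0
0 3 2 2
2 2 0 0
12) 3 0 3 2
3 3 2 1
1 1 1 3
2 2 3 0
0 3 2 2
2 2 0 0
13) 3 0 3 2
3 3 2 1
1 2 1 3
2 2 3 0
0 3 2 2
2 2 0 0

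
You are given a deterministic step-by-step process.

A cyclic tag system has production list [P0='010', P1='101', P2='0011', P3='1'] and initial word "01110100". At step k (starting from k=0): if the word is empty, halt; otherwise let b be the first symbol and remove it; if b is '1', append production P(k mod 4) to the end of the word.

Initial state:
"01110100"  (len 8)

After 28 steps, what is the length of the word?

t=0: "01110100"  (len 8)
t=1: "1110100"  (len 7)
t=2: "110100101"  (len 9)
t=3: "101001010011"  (len 12)
t=4: "010010100111"  (len 12)
t=5: "10010100111"  (len 11)
t=6: "0010100111101"  (len 13)
t=7: "010100111101"  (len 12)
t=8: "10100111101"  (len 11)
t=9: "0100111101010"  (len 13)
t=10: "100111101010"  (len 12)
t=11: "001111010100011"  (len 15)
t=12: "01111010100011"  (len 14)
t=13: "1111010100011"  (len 13)
t=14: "111010100011101"  (len 15)
t=15: "110101000111010011"  (len 18)
t=16: "101010001110100111"  (len 18)
t=17: "01010001110100111010"  (len 20)
t=18: "1010001110100111010"  (len 19)
t=19: "0100011101001110100011"  (len 22)
t=20: "100011101001110100011"  (len 21)
t=21: "00011101001110100011010"  (len 23)
t=22: "0011101001110100011010"  (len 22)
t=23: "011101001110100011010"  (len 21)
t=24: "11101001110100011010"  (len 20)
t=25: "1101001110100011010010"  (len 22)
t=26: "101001110100011010010101"  (len 24)
t=27: "010011101000110100101010011"  (len 27)
t=28: "10011101000110100101010011"  (len 26)

26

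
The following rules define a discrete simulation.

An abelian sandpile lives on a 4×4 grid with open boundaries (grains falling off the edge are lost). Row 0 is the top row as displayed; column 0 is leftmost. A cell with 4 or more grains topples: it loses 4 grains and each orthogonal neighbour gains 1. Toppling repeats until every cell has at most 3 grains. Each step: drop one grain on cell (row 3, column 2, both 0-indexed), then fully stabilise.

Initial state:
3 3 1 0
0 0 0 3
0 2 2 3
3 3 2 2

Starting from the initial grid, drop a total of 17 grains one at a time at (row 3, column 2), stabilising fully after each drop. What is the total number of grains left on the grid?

[0] 3 3 1 0
0 0 0 3
0 2 2 3
3 3 2 2
[1] 3 3 1 0
0 0 0 3
0 2 2 3
3 3 3 2
[2] 3 3 1 0
0 0 0 3
1 3 3 3
0 1 1 3
[3] 3 3 1 0
0 0 0 3
1 3 3 3
0 1 2 3
[4] 3 3 1 0
0 0 0 3
1 3 3 3
0 1 3 3
[5] 3 3 1 1
0 1 2 0
2 0 2 2
0 3 2 1
[6] 3 3 1 1
0 1 2 0
2 0 2 2
0 3 3 1
[7] 3 3 1 1
0 1 2 0
2 1 3 2
1 0 1 2
[8] 3 3 1 1
0 1 2 0
2 1 3 2
1 0 2 2
[9] 3 3 1 1
0 1 2 0
2 1 3 2
1 0 3 2
[10] 3 3 1 1
0 1 3 0
2 2 0 3
1 1 1 3
[11] 3 3 1 1
0 1 3 0
2 2 0 3
1 1 2 3
[12] 3 3 1 1
0 1 3 0
2 2 0 3
1 1 3 3
[13] 3 3 1 1
0 1 3 1
2 2 2 0
1 2 1 1
[14] 3 3 1 1
0 1 3 1
2 2 2 0
1 2 2 1
[15] 3 3 1 1
0 1 3 1
2 2 2 0
1 2 3 1
[16] 3 3 1 1
0 1 3 1
2 2 3 0
1 3 0 2
[17] 3 3 1 1
0 1 3 1
2 2 3 0
1 3 1 2

27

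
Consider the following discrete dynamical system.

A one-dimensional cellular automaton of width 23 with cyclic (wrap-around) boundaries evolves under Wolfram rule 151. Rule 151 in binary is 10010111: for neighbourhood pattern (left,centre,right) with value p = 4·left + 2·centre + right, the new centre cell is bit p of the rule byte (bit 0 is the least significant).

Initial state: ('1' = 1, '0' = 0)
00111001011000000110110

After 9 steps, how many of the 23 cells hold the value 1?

15

t=0: 00111001011000000110110
t=1: 11010111000111111000001
t=2: 10010010111011110111110
t=3: 11111110010001100011100
t=4: 01111101111110011101011
t=5: 00111000111101101001000
t=6: 11010111011000001111111
t=7: 10010010000111110111111
t=8: 01111111111011100011111
t=9: 00111111110001011101110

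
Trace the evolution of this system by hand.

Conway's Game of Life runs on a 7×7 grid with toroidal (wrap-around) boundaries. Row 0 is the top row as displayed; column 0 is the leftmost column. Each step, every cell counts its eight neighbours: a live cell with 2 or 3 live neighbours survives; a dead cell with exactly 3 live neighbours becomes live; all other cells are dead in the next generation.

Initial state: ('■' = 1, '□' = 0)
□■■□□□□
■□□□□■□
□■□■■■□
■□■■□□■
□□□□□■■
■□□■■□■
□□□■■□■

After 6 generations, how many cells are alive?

2

gen 0: □■■□□□□
■□□□□■□
□■□■■■□
■□■■□□■
□□□□□■■
■□□■■□■
□□□■■□■
gen 1: ■■■■■■■
■□□■□■■
□■□■□■□
■■■■□□□
□■■□□□□
■□□■□□□
□■□□■□■
gen 2: □□□□□□□
□□□□□□□
□□□■□■□
■□□■■□□
□□□□□□□
■□□■□□□
□□□□□□□
gen 3: □□□□□□□
□□□□□□□
□□□■□□□
□□□■■□□
□□□■■□□
□□□□□□□
□□□□□□□
gen 4: □□□□□□□
□□□□□□□
□□□■■□□
□□■□□□□
□□□■■□□
□□□□□□□
□□□□□□□
gen 5: □□□□□□□
□□□□□□□
□□□■□□□
□□■□□□□
□□□■□□□
□□□□□□□
□□□□□□□
gen 6: □□□□□□□
□□□□□□□
□□□□□□□
□□■■□□□
□□□□□□□
□□□□□□□
□□□□□□□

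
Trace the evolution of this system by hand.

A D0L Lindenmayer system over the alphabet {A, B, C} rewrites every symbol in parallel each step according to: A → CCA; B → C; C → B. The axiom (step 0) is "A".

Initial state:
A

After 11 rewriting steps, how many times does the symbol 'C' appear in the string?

12

[0] A
[1] CCA
[2] BBCCA
[3] CCBBCCA
[4] BBCCBBCCA
[5] CCBBCCBBCCA
[6] BBCCBBCCBBCCA
[7] CCBBCCBBCCBBCCA
[8] BBCCBBCCBBCCBBCCA
[9] CCBBCCBBCCBBCCBBCCA
[10] BBCCBBCCBBCCBBCCBBCCA
[11] CCBBCCBBCCBBCCBBCCBBCCA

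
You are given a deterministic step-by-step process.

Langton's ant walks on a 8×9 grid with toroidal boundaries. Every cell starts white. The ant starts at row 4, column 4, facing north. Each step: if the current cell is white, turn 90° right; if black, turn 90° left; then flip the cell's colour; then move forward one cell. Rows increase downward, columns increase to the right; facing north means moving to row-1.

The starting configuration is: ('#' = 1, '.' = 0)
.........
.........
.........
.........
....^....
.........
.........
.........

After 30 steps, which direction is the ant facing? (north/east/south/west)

k=0  .........
.........
.........
.........
....^....
.........
.........
.........
k=1  .........
.........
.........
.........
....#>...
.........
.........
.........
k=2  .........
.........
.........
.........
....##...
.....v...
.........
.........
k=3  .........
.........
.........
.........
....##...
....<#...
.........
.........
k=4  .........
.........
.........
.........
....^#...
....##...
.........
.........
k=5  .........
.........
.........
.........
...<.#...
....##...
.........
.........
k=6  .........
.........
.........
...^.....
...#.#...
....##...
.........
.........
k=7  .........
.........
.........
...#>....
...#.#...
....##...
.........
.........
k=8  .........
.........
.........
...##....
...#v#...
....##...
.........
.........
k=9  .........
.........
.........
...##....
...<##...
....##...
.........
.........
k=10  .........
.........
.........
...##....
....##...
...v##...
.........
.........
k=11  .........
.........
.........
...##....
....##...
..<###...
.........
.........
k=12  .........
.........
.........
...##....
..^.##...
..####...
.........
.........
k=13  .........
.........
.........
...##....
..#>##...
..####...
.........
.........
k=14  .........
.........
.........
...##....
..####...
..#v##...
.........
.........
k=15  .........
.........
.........
...##....
..####...
..#.>#...
.........
.........
k=16  .........
.........
.........
...##....
..##^#...
..#..#...
.........
.........
k=17  .........
.........
.........
...##....
..#<.#...
..#..#...
.........
.........
k=18  .........
.........
.........
...##....
..#..#...
..#v.#...
.........
.........
k=19  .........
.........
.........
...##....
..#..#...
..<#.#...
.........
.........
k=20  .........
.........
.........
...##....
..#..#...
...#.#...
..v......
.........
k=21  .........
.........
.........
...##....
..#..#...
...#.#...
.<#......
.........
k=22  .........
.........
.........
...##....
..#..#...
.^.#.#...
.##......
.........
k=23  .........
.........
.........
...##....
..#..#...
.#>#.#...
.##......
.........
k=24  .........
.........
.........
...##....
..#..#...
.###.#...
.#v......
.........
k=25  .........
.........
.........
...##....
..#..#...
.###.#...
.#.>.....
.........
k=26  .........
.........
.........
...##....
..#..#...
.###.#...
.#.#.....
...v.....
k=27  .........
.........
.........
...##....
..#..#...
.###.#...
.#.#.....
..<#.....
k=28  .........
.........
.........
...##....
..#..#...
.###.#...
.#^#.....
..##.....
k=29  .........
.........
.........
...##....
..#..#...
.###.#...
.##>.....
..##.....
k=30  .........
.........
.........
...##....
..#..#...
.##^.#...
.##......
..##.....

north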